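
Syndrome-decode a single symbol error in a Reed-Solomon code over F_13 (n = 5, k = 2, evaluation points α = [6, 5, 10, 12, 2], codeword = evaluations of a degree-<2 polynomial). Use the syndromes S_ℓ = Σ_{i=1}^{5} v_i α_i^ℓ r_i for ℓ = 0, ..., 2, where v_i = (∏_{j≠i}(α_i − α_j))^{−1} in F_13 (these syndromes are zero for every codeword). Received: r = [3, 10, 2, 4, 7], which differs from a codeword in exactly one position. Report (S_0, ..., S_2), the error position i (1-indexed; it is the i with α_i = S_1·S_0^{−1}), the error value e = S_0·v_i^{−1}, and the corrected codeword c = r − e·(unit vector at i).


S = (1, 6, 10), error at position 1, error magnitude e = 5, c = [11, 10, 2, 4, 7].

Step 1: column multipliers v_i = (∏_{j≠i}(α_i − α_j))^{−1} mod 13.
  i = 1 (α = 6): (6−5)(6−10)(6−12)(6−2) = 1·(−4)·(−6)·4 = 96 ≡ 5, so v_1 = 5^{−1} = 8 (mod 13).
  i = 2 (α = 5): (5−6)(5−10)(5−12)(5−2) = (−1)·(−5)·(−7)·3 = −105 ≡ 12, so v_2 = 12^{−1} = 12 (mod 13).
  i = 3 (α = 10): (10−6)(10−5)(10−12)(10−2) = 4·5·(−2)·8 = −320 ≡ 5, so v_3 = 5^{−1} = 8 (mod 13).
  i = 4 (α = 12): (12−6)(12−5)(12−10)(12−2) = 6·7·2·10 = 840 ≡ 8, so v_4 = 8^{−1} = 5 (mod 13).
  i = 5 (α = 2): (2−6)(2−5)(2−10)(2−12) = (−4)·(−3)·(−8)·(−10) = 960 ≡ 11, so v_5 = 11^{−1} = 6 (mod 13).
  v = [8, 12, 8, 5, 6].
Step 2: syndromes of r = [3, 10, 2, 4, 7] (all sums mod 13).
  S_0 = Σ v_i r_i = 8·3 + 12·10 + 8·2 + 5·4 + 6·7 = 222 ≡ 1.
  S_1 = Σ v_i α_i r_i = 8·6·3 + 12·5·10 + 8·10·2 + 5·12·4 + 6·2·7 = 1228 ≡ 6.
  α_i^2 mod 13 = [10, 12, 9, 1, 4].
  S_2 = Σ v_i α_i^2 r_i = 8·10·3 + 12·12·10 + 8·9·2 + 5·1·4 + 6·4·7 = 2012 ≡ 10.
  S = (1, 6, 10) ≠ 0, so r is not a codeword (an error is present).
Step 3: locate the error. For a single error e at position i, S_ℓ = v_i·e·α_i^ℓ, so α_err = S_1/S_0.
  S_0^{−1} = 1^{−1} = 1 (mod 13), so α_err = 6·1 = 6 ≡ 6 = α_1. Error position i = 1.
  Consistency check: S_2/S_1 = 10·11 = 110 ≡ 6 = α_err ✓ (single-error assumption holds).
Step 4: error magnitude e = S_0/v_1 = S_0·∏_{j≠1}(α_1 − α_j) = 1·5 = 5 ≡ 5 (mod 13).
Step 5: correct position 1: c_1 = r_1 − e = 3 − 5 ≡ 11 (mod 13). Hence c = [11, 10, 2, 4, 7].
  Check: interpolating c through the α_i gives m(x) = 5 + 1·x (degree < 2) with m(α_i) = c_i for every i, so c is indeed a codeword.


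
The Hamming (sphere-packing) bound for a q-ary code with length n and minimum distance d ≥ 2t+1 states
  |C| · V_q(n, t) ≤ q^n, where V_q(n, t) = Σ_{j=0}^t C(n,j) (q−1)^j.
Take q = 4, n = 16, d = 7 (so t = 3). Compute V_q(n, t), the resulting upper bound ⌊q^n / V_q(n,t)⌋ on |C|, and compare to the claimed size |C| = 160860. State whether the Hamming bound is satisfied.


V_q(n, t) = 16249, q^n = 4294967296, Hamming bound = 264321, |C| = 160860 ≤ bound (satisfied).

Step 1: Compute V_q(n, t) = Σ_{j=0}^3 C(n, j) (q−1)^j.
  j = 0: C(16,0)·(3)^0 = 1·1 = 1.
  j = 1: C(16,1)·(3)^1 = 16·3 = 48.
  j = 2: C(16,2)·(3)^2 = 120·9 = 1080.
  j = 3: C(16,3)·(3)^3 = 560·27 = 15120.
  V_q(n, t) = 1 + 48 + 1080 + 15120 = 16249.
Step 2: q^n = 4^16 = 4294967296.
Step 3: Hamming bound ⌊q^n / V_q(n,t)⌋ = ⌊4294967296/16249⌋ = 264321.
Step 4: Compare |C| = 160860 to 264321: satisfied.
The claimed |C| lies below the Hamming bound.


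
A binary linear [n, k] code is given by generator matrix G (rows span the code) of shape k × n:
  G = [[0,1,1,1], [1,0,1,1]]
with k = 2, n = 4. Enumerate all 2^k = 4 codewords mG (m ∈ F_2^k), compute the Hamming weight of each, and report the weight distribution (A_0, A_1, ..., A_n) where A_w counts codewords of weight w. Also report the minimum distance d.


Weight distribution: A_0 = 1, A_2 = 1, A_3 = 2. Minimum distance d = 2.

Enumerate all 2^2 = 4 messages m ∈ F_2^2.
For each, compute codeword c = mG in F_2^4, then tally its weight.
  m = 00 → c = 0000, weight = 0.
  m = 10 → c = 0111, weight = 3.
  m = 01 → c = 1011, weight = 3.
  m = 11 → c = 1100, weight = 2.
Tally weights:
  weight 0: 1 codewords.
  weight 2: 1 codewords.
  weight 3: 2 codewords.
Minimum distance d = smallest w > 0 with A_w > 0 = 2.
Sanity: Σ A_w = 4 = 2^2 = 4 ✓.


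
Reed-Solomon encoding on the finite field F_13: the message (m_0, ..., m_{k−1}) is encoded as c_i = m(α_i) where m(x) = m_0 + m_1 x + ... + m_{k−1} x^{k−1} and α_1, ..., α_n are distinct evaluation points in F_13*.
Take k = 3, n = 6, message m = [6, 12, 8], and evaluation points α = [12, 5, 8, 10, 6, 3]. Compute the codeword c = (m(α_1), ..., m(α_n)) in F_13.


c = [2, 6, 3, 3, 2, 10]

Message polynomial: m(x) = 6 + 12·x + 8·x^2 (mod 13).
For each evaluation point α_i, compute m(α_i) mod 13:
  α_1 = 12: Horner steps 8 → 4 → 2, so m(12) = 2.
  α_2 = 5: Horner steps 8 → 0 → 6, so m(5) = 6.
  α_3 = 8: Horner steps 8 → 11 → 3, so m(8) = 3.
  α_4 = 10: Horner steps 8 → 1 → 3, so m(10) = 3.
  α_5 = 6: Horner steps 8 → 8 → 2, so m(6) = 2.
  α_6 = 3: Horner steps 8 → 10 → 10, so m(3) = 10.
Codeword c = [2, 6, 3, 3, 2, 10] ∈ F_13^6.


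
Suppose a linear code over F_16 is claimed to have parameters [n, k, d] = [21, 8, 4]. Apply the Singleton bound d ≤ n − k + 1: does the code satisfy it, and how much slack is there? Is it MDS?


Singleton RHS = n − k + 1 = 14, slack = 10, bound satisfied, not MDS.

Singleton bound: d ≤ n − k + 1.
Here n = 21, k = 8, so n − k + 1 = 14.
Given d = 4, check d ≤ 14: YES.
Slack = (n − k + 1) − d = 10.
The code is NOT MDS (slack = 10 > 0).
Description: the claimed parameters are [21, 8, 4]_16; such a code would be non-MDS.


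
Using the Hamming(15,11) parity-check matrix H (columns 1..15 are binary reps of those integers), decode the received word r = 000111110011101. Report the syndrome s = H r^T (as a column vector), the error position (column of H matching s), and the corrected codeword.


s = (1, 1, 0, 1)^T, error position = 13, corrected codeword c = 000111110011001

Compute s = H r^T mod 2 one row at a time:
  s_1 = 1 + 0 + 0 + 1 + 1 + 1 + 0 + 1 = 5 ≡ 1 (mod 2).
  s_2 = 1 + 1 + 1 + 1 + 1 + 1 + 0 + 1 = 7 ≡ 1 (mod 2).
  s_3 = 0 + 0 + 1 + 1 + 0 + 1 + 0 + 1 = 4 ≡ 0 (mod 2).
  s_4 = 0 + 0 + 1 + 1 + 0 + 1 + 1 + 1 = 5 ≡ 1 (mod 2).
s = (1, 1, 0, 1)^T — this equals column 13 of H (binary 1101), so error is at position 13.
Correct: flip bit 13 of r = 000111110011101 to get c = 000111110011001.


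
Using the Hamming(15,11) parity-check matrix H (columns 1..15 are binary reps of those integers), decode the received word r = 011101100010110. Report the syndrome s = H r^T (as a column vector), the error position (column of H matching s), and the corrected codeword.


s = (1, 1, 0, 0)^T, error position = 12, corrected codeword c = 011101100011110

Compute s = H r^T mod 2 one row at a time:
  s_1 = 0 + 0 + 0 + 1 + 0 + 1 + 1 + 0 = 3 ≡ 1 (mod 2).
  s_2 = 1 + 0 + 1 + 1 + 0 + 1 + 1 + 0 = 5 ≡ 1 (mod 2).
  s_3 = 1 + 1 + 1 + 1 + 0 + 1 + 1 + 0 = 6 ≡ 0 (mod 2).
  s_4 = 0 + 1 + 0 + 1 + 0 + 1 + 1 + 0 = 4 ≡ 0 (mod 2).
s = (1, 1, 0, 0)^T — this equals column 12 of H (binary 1100), so error is at position 12.
Correct: flip bit 12 of r = 011101100010110 to get c = 011101100011110.


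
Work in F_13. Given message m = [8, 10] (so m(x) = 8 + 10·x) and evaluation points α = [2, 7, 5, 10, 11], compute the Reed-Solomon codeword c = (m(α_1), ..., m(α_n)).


c = [2, 0, 6, 4, 1]

Message polynomial: m(x) = 8 + 10·x (mod 13).
For each evaluation point α_i, compute m(α_i) mod 13:
  α_1 = 2: Horner steps 10 → 2, so m(2) = 2.
  α_2 = 7: Horner steps 10 → 0, so m(7) = 0.
  α_3 = 5: Horner steps 10 → 6, so m(5) = 6.
  α_4 = 10: Horner steps 10 → 4, so m(10) = 4.
  α_5 = 11: Horner steps 10 → 1, so m(11) = 1.
Codeword c = [2, 0, 6, 4, 1] ∈ F_13^5.


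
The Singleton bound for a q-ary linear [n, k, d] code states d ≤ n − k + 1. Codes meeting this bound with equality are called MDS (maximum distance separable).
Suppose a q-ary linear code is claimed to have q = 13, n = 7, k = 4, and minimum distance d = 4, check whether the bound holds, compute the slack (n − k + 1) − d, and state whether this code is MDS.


Singleton RHS = n − k + 1 = 4, slack = 0, bound satisfied, MDS.

Singleton bound: d ≤ n − k + 1.
Here n = 7, k = 4, so n − k + 1 = 4.
Given d = 4, check d ≤ 4: YES.
Slack = (n − k + 1) − d = 0.
The code is MDS (slack = 0).
Description: the claimed parameters are [7, 4, 4]_13; such a code would be MDS (meets Singleton bound).


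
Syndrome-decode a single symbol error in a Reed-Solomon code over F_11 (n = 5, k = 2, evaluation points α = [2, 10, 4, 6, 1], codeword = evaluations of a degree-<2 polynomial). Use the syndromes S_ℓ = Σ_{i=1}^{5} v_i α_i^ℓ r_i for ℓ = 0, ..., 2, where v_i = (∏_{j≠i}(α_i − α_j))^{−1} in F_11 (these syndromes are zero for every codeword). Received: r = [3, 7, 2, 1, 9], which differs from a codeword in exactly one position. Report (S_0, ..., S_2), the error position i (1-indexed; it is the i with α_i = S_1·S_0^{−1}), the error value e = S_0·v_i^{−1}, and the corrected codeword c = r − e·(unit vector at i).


S = (8, 3, 8), error at position 2, error magnitude e = 8, c = [3, 10, 2, 1, 9].

Step 1: column multipliers v_i = (∏_{j≠i}(α_i − α_j))^{−1} mod 11.
  i = 1 (α = 2): (2−10)(2−4)(2−6)(2−1) = (−8)·(−2)·(−4)·1 = −64 ≡ 2, so v_1 = 2^{−1} = 6 (mod 11).
  i = 2 (α = 10): (10−2)(10−4)(10−6)(10−1) = 8·6·4·9 = 1728 ≡ 1, so v_2 = 1^{−1} = 1 (mod 11).
  i = 3 (α = 4): (4−2)(4−10)(4−6)(4−1) = 2·(−6)·(−2)·3 = 72 ≡ 6, so v_3 = 6^{−1} = 2 (mod 11).
  i = 4 (α = 6): (6−2)(6−10)(6−4)(6−1) = 4·(−4)·2·5 = −160 ≡ 5, so v_4 = 5^{−1} = 9 (mod 11).
  i = 5 (α = 1): (1−2)(1−10)(1−4)(1−6) = (−1)·(−9)·(−3)·(−5) = 135 ≡ 3, so v_5 = 3^{−1} = 4 (mod 11).
  v = [6, 1, 2, 9, 4].
Step 2: syndromes of r = [3, 7, 2, 1, 9] (all sums mod 11).
  S_0 = Σ v_i r_i = 6·3 + 1·7 + 2·2 + 9·1 + 4·9 = 74 ≡ 8.
  S_1 = Σ v_i α_i r_i = 6·2·3 + 1·10·7 + 2·4·2 + 9·6·1 + 4·1·9 = 212 ≡ 3.
  α_i^2 mod 11 = [4, 1, 5, 3, 1].
  S_2 = Σ v_i α_i^2 r_i = 6·4·3 + 1·1·7 + 2·5·2 + 9·3·1 + 4·1·9 = 162 ≡ 8.
  S = (8, 3, 8) ≠ 0, so r is not a codeword (an error is present).
Step 3: locate the error. For a single error e at position i, S_ℓ = v_i·e·α_i^ℓ, so α_err = S_1/S_0.
  S_0^{−1} = 8^{−1} = 7 (mod 11), so α_err = 3·7 = 21 ≡ 10 = α_2. Error position i = 2.
  Consistency check: S_2/S_1 = 8·4 = 32 ≡ 10 = α_err ✓ (single-error assumption holds).
Step 4: error magnitude e = S_0/v_2 = S_0·∏_{j≠2}(α_2 − α_j) = 8·1 = 8 ≡ 8 (mod 11).
Step 5: correct position 2: c_2 = r_2 − e = 7 − 8 ≡ 10 (mod 11). Hence c = [3, 10, 2, 1, 9].
  Check: interpolating c through the α_i gives m(x) = 4 + 5·x (degree < 2) with m(α_i) = c_i for every i, so c is indeed a codeword.


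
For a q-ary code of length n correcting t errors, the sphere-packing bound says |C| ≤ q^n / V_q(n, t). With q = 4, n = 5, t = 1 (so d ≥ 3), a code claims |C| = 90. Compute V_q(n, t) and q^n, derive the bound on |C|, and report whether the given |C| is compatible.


V_q(n, t) = 16, q^n = 1024, Hamming bound = 64, |C| = 90 > bound (violated).

Step 1: Compute V_q(n, t) = Σ_{j=0}^1 C(n, j) (q−1)^j.
  j = 0: C(5,0)·(3)^0 = 1·1 = 1.
  j = 1: C(5,1)·(3)^1 = 5·3 = 15.
  V_q(n, t) = 1 + 15 = 16.
Step 2: q^n = 4^5 = 1024.
Step 3: Hamming bound ⌊q^n / V_q(n,t)⌋ = ⌊1024/16⌋ = 64.
Step 4: Compare |C| = 90 to 64: violated.
The claimed |C| lies above the Hamming bound, so no 4-ary code of length 5 with d ≥ 3 can have 90 codewords.


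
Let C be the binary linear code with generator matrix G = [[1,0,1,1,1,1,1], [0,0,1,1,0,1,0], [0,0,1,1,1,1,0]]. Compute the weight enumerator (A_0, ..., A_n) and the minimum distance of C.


Weight distribution: A_0 = 1, A_1 = 1, A_2 = 1, A_3 = 2, A_4 = 1, A_5 = 1, A_6 = 1. Minimum distance d = 1.

Enumerate all 2^3 = 8 messages m ∈ F_2^3.
For each, compute codeword c = mG in F_2^7, then tally its weight.
  m = 000 → c = 0000000, weight = 0.
  m = 100 → c = 1011111, weight = 6.
  m = 010 → c = 0011010, weight = 3.
  m = 110 → c = 1000101, weight = 3.
  m = 001 → c = 0011110, weight = 4.
  m = 101 → c = 1000001, weight = 2.
  m = 011 → c = 0000100, weight = 1.
  m = 111 → c = 1011011, weight = 5.
Tally weights:
  weight 0: 1 codewords.
  weight 1: 1 codewords.
  weight 2: 1 codewords.
  weight 3: 2 codewords.
  weight 4: 1 codewords.
  weight 5: 1 codewords.
  weight 6: 1 codewords.
Minimum distance d = smallest w > 0 with A_w > 0 = 1.
Sanity: Σ A_w = 8 = 2^3 = 8 ✓.


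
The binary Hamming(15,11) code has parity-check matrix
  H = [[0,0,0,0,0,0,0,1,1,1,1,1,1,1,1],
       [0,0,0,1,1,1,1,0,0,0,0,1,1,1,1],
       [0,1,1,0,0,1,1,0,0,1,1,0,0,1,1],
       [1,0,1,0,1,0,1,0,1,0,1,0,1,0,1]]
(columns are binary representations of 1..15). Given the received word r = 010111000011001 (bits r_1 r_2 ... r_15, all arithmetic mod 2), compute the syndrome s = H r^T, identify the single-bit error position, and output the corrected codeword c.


s = (1, 1, 0, 1)^T, error position = 13, corrected codeword c = 010111000011101

Compute s = H r^T mod 2 one row at a time:
  s_1 = 0 + 0 + 0 + 1 + 1 + 0 + 0 + 1 = 3 ≡ 1 (mod 2).
  s_2 = 1 + 1 + 1 + 0 + 1 + 0 + 0 + 1 = 5 ≡ 1 (mod 2).
  s_3 = 1 + 0 + 1 + 0 + 0 + 1 + 0 + 1 = 4 ≡ 0 (mod 2).
  s_4 = 0 + 0 + 1 + 0 + 0 + 1 + 0 + 1 = 3 ≡ 1 (mod 2).
s = (1, 1, 0, 1)^T — this equals column 13 of H (binary 1101), so error is at position 13.
Correct: flip bit 13 of r = 010111000011001 to get c = 010111000011101.


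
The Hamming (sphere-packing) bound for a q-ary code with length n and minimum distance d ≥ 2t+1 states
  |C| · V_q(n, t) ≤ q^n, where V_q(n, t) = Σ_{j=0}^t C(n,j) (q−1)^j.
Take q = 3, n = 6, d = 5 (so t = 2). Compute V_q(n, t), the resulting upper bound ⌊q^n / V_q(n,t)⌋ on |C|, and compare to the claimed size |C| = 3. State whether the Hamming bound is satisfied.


V_q(n, t) = 73, q^n = 729, Hamming bound = 9, |C| = 3 ≤ bound (satisfied).

Step 1: Compute V_q(n, t) = Σ_{j=0}^2 C(n, j) (q−1)^j.
  j = 0: C(6,0)·(2)^0 = 1·1 = 1.
  j = 1: C(6,1)·(2)^1 = 6·2 = 12.
  j = 2: C(6,2)·(2)^2 = 15·4 = 60.
  V_q(n, t) = 1 + 12 + 60 = 73.
Step 2: q^n = 3^6 = 729.
Step 3: Hamming bound ⌊q^n / V_q(n,t)⌋ = ⌊729/73⌋ = 9.
Step 4: Compare |C| = 3 to 9: satisfied.
The claimed |C| lies below the Hamming bound.


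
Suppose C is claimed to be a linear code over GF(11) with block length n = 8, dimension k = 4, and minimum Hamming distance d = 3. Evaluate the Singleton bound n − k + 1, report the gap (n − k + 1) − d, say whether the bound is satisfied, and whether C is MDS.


Singleton RHS = n − k + 1 = 5, slack = 2, bound satisfied, not MDS.

Singleton bound: d ≤ n − k + 1.
Here n = 8, k = 4, so n − k + 1 = 5.
Given d = 3, check d ≤ 5: YES.
Slack = (n − k + 1) − d = 2.
The code is NOT MDS (slack = 2 > 0).
Description: the claimed parameters are [8, 4, 3]_11; such a code would be non-MDS.


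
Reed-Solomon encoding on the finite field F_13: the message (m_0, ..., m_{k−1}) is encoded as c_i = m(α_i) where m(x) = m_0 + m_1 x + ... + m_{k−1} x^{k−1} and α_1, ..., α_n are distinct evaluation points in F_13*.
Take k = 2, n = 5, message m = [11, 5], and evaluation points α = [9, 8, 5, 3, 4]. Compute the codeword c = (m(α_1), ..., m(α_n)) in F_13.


c = [4, 12, 10, 0, 5]

Message polynomial: m(x) = 11 + 5·x (mod 13).
For each evaluation point α_i, compute m(α_i) mod 13:
  α_1 = 9: Horner steps 5 → 4, so m(9) = 4.
  α_2 = 8: Horner steps 5 → 12, so m(8) = 12.
  α_3 = 5: Horner steps 5 → 10, so m(5) = 10.
  α_4 = 3: Horner steps 5 → 0, so m(3) = 0.
  α_5 = 4: Horner steps 5 → 5, so m(4) = 5.
Codeword c = [4, 12, 10, 0, 5] ∈ F_13^5.


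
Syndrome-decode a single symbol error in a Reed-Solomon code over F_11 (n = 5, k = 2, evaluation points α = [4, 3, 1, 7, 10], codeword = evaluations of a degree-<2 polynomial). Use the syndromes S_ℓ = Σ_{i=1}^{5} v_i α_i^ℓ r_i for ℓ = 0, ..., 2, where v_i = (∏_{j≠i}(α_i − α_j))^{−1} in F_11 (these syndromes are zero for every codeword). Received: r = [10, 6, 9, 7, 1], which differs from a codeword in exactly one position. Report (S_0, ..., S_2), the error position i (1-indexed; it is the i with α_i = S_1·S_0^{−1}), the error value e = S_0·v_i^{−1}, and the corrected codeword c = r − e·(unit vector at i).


S = (10, 4, 6), error at position 4, error magnitude e = 7, c = [10, 6, 9, 0, 1].

Step 1: column multipliers v_i = (∏_{j≠i}(α_i − α_j))^{−1} mod 11.
  i = 1 (α = 4): (4−3)(4−1)(4−7)(4−10) = 1·3·(−3)·(−6) = 54 ≡ 10, so v_1 = 10^{−1} = 10 (mod 11).
  i = 2 (α = 3): (3−4)(3−1)(3−7)(3−10) = (−1)·2·(−4)·(−7) = −56 ≡ 10, so v_2 = 10^{−1} = 10 (mod 11).
  i = 3 (α = 1): (1−4)(1−3)(1−7)(1−10) = (−3)·(−2)·(−6)·(−9) = 324 ≡ 5, so v_3 = 5^{−1} = 9 (mod 11).
  i = 4 (α = 7): (7−4)(7−3)(7−1)(7−10) = 3·4·6·(−3) = −216 ≡ 4, so v_4 = 4^{−1} = 3 (mod 11).
  i = 5 (α = 10): (10−4)(10−3)(10−1)(10−7) = 6·7·9·3 = 1134 ≡ 1, so v_5 = 1^{−1} = 1 (mod 11).
  v = [10, 10, 9, 3, 1].
Step 2: syndromes of r = [10, 6, 9, 7, 1] (all sums mod 11).
  S_0 = Σ v_i r_i = 10·10 + 10·6 + 9·9 + 3·7 + 1·1 = 263 ≡ 10.
  S_1 = Σ v_i α_i r_i = 10·4·10 + 10·3·6 + 9·1·9 + 3·7·7 + 1·10·1 = 818 ≡ 4.
  α_i^2 mod 11 = [5, 9, 1, 5, 1].
  S_2 = Σ v_i α_i^2 r_i = 10·5·10 + 10·9·6 + 9·1·9 + 3·5·7 + 1·1·1 = 1227 ≡ 6.
  S = (10, 4, 6) ≠ 0, so r is not a codeword (an error is present).
Step 3: locate the error. For a single error e at position i, S_ℓ = v_i·e·α_i^ℓ, so α_err = S_1/S_0.
  S_0^{−1} = 10^{−1} = 10 (mod 11), so α_err = 4·10 = 40 ≡ 7 = α_4. Error position i = 4.
  Consistency check: S_2/S_1 = 6·3 = 18 ≡ 7 = α_err ✓ (single-error assumption holds).
Step 4: error magnitude e = S_0/v_4 = S_0·∏_{j≠4}(α_4 − α_j) = 10·4 = 40 ≡ 7 (mod 11).
Step 5: correct position 4: c_4 = r_4 − e = 7 − 7 ≡ 0 (mod 11). Hence c = [10, 6, 9, 0, 1].
  Check: interpolating c through the α_i gives m(x) = 5 + 4·x (degree < 2) with m(α_i) = c_i for every i, so c is indeed a codeword.


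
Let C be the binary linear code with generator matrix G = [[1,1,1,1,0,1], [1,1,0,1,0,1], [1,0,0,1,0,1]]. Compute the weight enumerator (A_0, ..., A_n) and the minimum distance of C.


Weight distribution: A_0 = 1, A_1 = 2, A_2 = 1, A_3 = 1, A_4 = 2, A_5 = 1. Minimum distance d = 1.

Enumerate all 2^3 = 8 messages m ∈ F_2^3.
For each, compute codeword c = mG in F_2^6, then tally its weight.
  m = 000 → c = 000000, weight = 0.
  m = 100 → c = 111101, weight = 5.
  m = 010 → c = 110101, weight = 4.
  m = 110 → c = 001000, weight = 1.
  m = 001 → c = 100101, weight = 3.
  m = 101 → c = 011000, weight = 2.
  m = 011 → c = 010000, weight = 1.
  m = 111 → c = 101101, weight = 4.
Tally weights:
  weight 0: 1 codewords.
  weight 1: 2 codewords.
  weight 2: 1 codewords.
  weight 3: 1 codewords.
  weight 4: 2 codewords.
  weight 5: 1 codewords.
Minimum distance d = smallest w > 0 with A_w > 0 = 1.
Sanity: Σ A_w = 8 = 2^3 = 8 ✓.


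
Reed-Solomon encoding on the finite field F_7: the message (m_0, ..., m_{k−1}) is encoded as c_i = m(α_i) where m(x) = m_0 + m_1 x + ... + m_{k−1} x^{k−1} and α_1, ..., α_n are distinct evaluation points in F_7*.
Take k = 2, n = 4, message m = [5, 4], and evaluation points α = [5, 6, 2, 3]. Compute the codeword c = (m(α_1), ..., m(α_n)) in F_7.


c = [4, 1, 6, 3]

Message polynomial: m(x) = 5 + 4·x (mod 7).
For each evaluation point α_i, compute m(α_i) mod 7:
  α_1 = 5: Horner steps 4 → 4, so m(5) = 4.
  α_2 = 6: Horner steps 4 → 1, so m(6) = 1.
  α_3 = 2: Horner steps 4 → 6, so m(2) = 6.
  α_4 = 3: Horner steps 4 → 3, so m(3) = 3.
Codeword c = [4, 1, 6, 3] ∈ F_7^4.


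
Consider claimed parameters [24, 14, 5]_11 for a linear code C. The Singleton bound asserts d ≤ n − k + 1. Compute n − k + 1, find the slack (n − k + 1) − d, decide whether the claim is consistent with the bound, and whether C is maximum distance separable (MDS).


Singleton RHS = n − k + 1 = 11, slack = 6, bound satisfied, not MDS.

Singleton bound: d ≤ n − k + 1.
Here n = 24, k = 14, so n − k + 1 = 11.
Given d = 5, check d ≤ 11: YES.
Slack = (n − k + 1) − d = 6.
The code is NOT MDS (slack = 6 > 0).
Description: the claimed parameters are [24, 14, 5]_11; such a code would be non-MDS.


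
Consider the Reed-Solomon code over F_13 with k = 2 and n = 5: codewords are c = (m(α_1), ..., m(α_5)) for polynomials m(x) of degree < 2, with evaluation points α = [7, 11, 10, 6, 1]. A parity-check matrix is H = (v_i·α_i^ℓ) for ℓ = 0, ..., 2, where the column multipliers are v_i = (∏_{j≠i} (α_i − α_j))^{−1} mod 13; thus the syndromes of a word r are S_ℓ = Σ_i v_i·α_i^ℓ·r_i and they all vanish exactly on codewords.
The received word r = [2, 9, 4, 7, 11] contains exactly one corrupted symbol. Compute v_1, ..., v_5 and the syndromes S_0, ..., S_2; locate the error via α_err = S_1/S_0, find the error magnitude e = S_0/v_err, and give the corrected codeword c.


S = (9, 2, 12), error at position 4, error magnitude e = 10, c = [2, 9, 4, 10, 11].

Step 1: column multipliers v_i = (∏_{j≠i}(α_i − α_j))^{−1} mod 13.
  i = 1 (α = 7): (7−11)(7−10)(7−6)(7−1) = (−4)·(−3)·1·6 = 72 ≡ 7, so v_1 = 7^{−1} = 2 (mod 13).
  i = 2 (α = 11): (11−7)(11−10)(11−6)(11−1) = 4·1·5·10 = 200 ≡ 5, so v_2 = 5^{−1} = 8 (mod 13).
  i = 3 (α = 10): (10−7)(10−11)(10−6)(10−1) = 3·(−1)·4·9 = −108 ≡ 9, so v_3 = 9^{−1} = 3 (mod 13).
  i = 4 (α = 6): (6−7)(6−11)(6−10)(6−1) = (−1)·(−5)·(−4)·5 = −100 ≡ 4, so v_4 = 4^{−1} = 10 (mod 13).
  i = 5 (α = 1): (1−7)(1−11)(1−10)(1−6) = (−6)·(−10)·(−9)·(−5) = 2700 ≡ 9, so v_5 = 9^{−1} = 3 (mod 13).
  v = [2, 8, 3, 10, 3].
Step 2: syndromes of r = [2, 9, 4, 7, 11] (all sums mod 13).
  S_0 = Σ v_i r_i = 2·2 + 8·9 + 3·4 + 10·7 + 3·11 = 191 ≡ 9.
  S_1 = Σ v_i α_i r_i = 2·7·2 + 8·11·9 + 3·10·4 + 10·6·7 + 3·1·11 = 1393 ≡ 2.
  α_i^2 mod 13 = [10, 4, 9, 10, 1].
  S_2 = Σ v_i α_i^2 r_i = 2·10·2 + 8·4·9 + 3·9·4 + 10·10·7 + 3·1·11 = 1169 ≡ 12.
  S = (9, 2, 12) ≠ 0, so r is not a codeword (an error is present).
Step 3: locate the error. For a single error e at position i, S_ℓ = v_i·e·α_i^ℓ, so α_err = S_1/S_0.
  S_0^{−1} = 9^{−1} = 3 (mod 13), so α_err = 2·3 = 6 ≡ 6 = α_4. Error position i = 4.
  Consistency check: S_2/S_1 = 12·7 = 84 ≡ 6 = α_err ✓ (single-error assumption holds).
Step 4: error magnitude e = S_0/v_4 = S_0·∏_{j≠4}(α_4 − α_j) = 9·4 = 36 ≡ 10 (mod 13).
Step 5: correct position 4: c_4 = r_4 − e = 7 − 10 ≡ 10 (mod 13). Hence c = [2, 9, 4, 10, 11].
  Check: interpolating c through the α_i gives m(x) = 6 + 5·x (degree < 2) with m(α_i) = c_i for every i, so c is indeed a codeword.


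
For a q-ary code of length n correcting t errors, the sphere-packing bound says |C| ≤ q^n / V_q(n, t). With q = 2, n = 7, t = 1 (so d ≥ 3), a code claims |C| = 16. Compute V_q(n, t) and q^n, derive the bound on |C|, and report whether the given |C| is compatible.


V_q(n, t) = 8, q^n = 128, Hamming bound = 16, |C| = 16 ≤ bound (satisfied).

Step 1: Compute V_q(n, t) = Σ_{j=0}^1 C(n, j) (q−1)^j.
  j = 0: C(7,0)·(1)^0 = 1·1 = 1.
  j = 1: C(7,1)·(1)^1 = 7·1 = 7.
  V_q(n, t) = 1 + 7 = 8.
Step 2: q^n = 2^7 = 128.
Step 3: Hamming bound ⌊q^n / V_q(n,t)⌋ = ⌊128/8⌋ = 16.
Step 4: Compare |C| = 16 to 16: satisfied.
The claimed |C| lies at the Hamming bound (tight).


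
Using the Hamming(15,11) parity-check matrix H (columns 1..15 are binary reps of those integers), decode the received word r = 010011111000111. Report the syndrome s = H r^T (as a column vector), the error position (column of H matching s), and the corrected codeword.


s = (1, 0, 1, 1)^T, error position = 11, corrected codeword c = 010011111010111

Compute s = H r^T mod 2 one row at a time:
  s_1 = 1 + 1 + 0 + 0 + 0 + 1 + 1 + 1 = 5 ≡ 1 (mod 2).
  s_2 = 0 + 1 + 1 + 1 + 0 + 1 + 1 + 1 = 6 ≡ 0 (mod 2).
  s_3 = 1 + 0 + 1 + 1 + 0 + 0 + 1 + 1 = 5 ≡ 1 (mod 2).
  s_4 = 0 + 0 + 1 + 1 + 1 + 0 + 1 + 1 = 5 ≡ 1 (mod 2).
s = (1, 0, 1, 1)^T — this equals column 11 of H (binary 1011), so error is at position 11.
Correct: flip bit 11 of r = 010011111000111 to get c = 010011111010111.


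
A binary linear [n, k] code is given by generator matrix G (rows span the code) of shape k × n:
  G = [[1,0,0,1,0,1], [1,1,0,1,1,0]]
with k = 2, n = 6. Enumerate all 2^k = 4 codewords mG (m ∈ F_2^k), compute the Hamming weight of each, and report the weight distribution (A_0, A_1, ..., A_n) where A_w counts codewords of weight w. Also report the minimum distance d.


Weight distribution: A_0 = 1, A_3 = 2, A_4 = 1. Minimum distance d = 3.

Enumerate all 2^2 = 4 messages m ∈ F_2^2.
For each, compute codeword c = mG in F_2^6, then tally its weight.
  m = 00 → c = 000000, weight = 0.
  m = 10 → c = 100101, weight = 3.
  m = 01 → c = 110110, weight = 4.
  m = 11 → c = 010011, weight = 3.
Tally weights:
  weight 0: 1 codewords.
  weight 3: 2 codewords.
  weight 4: 1 codewords.
Minimum distance d = smallest w > 0 with A_w > 0 = 3.
Sanity: Σ A_w = 4 = 2^2 = 4 ✓.


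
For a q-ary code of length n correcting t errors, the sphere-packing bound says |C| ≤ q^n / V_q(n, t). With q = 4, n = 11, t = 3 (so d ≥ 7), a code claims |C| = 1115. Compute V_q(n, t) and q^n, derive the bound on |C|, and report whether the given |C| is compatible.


V_q(n, t) = 4984, q^n = 4194304, Hamming bound = 841, |C| = 1115 > bound (violated).

Step 1: Compute V_q(n, t) = Σ_{j=0}^3 C(n, j) (q−1)^j.
  j = 0: C(11,0)·(3)^0 = 1·1 = 1.
  j = 1: C(11,1)·(3)^1 = 11·3 = 33.
  j = 2: C(11,2)·(3)^2 = 55·9 = 495.
  j = 3: C(11,3)·(3)^3 = 165·27 = 4455.
  V_q(n, t) = 1 + 33 + 495 + 4455 = 4984.
Step 2: q^n = 4^11 = 4194304.
Step 3: Hamming bound ⌊q^n / V_q(n,t)⌋ = ⌊4194304/4984⌋ = 841.
Step 4: Compare |C| = 1115 to 841: violated.
The claimed |C| lies above the Hamming bound, so no 4-ary code of length 11 with d ≥ 7 can have 1115 codewords.


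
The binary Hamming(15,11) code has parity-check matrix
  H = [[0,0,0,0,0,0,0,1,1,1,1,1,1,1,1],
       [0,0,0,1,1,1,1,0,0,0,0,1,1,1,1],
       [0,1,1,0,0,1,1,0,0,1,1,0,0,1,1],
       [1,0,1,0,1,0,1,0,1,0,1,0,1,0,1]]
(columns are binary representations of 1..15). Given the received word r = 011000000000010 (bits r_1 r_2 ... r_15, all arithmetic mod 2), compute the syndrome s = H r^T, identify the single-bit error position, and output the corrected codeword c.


s = (1, 1, 1, 1)^T, error position = 15, corrected codeword c = 011000000000011

Compute s = H r^T mod 2 one row at a time:
  s_1 = 0 + 0 + 0 + 0 + 0 + 0 + 1 + 0 = 1 ≡ 1 (mod 2).
  s_2 = 0 + 0 + 0 + 0 + 0 + 0 + 1 + 0 = 1 ≡ 1 (mod 2).
  s_3 = 1 + 1 + 0 + 0 + 0 + 0 + 1 + 0 = 3 ≡ 1 (mod 2).
  s_4 = 0 + 1 + 0 + 0 + 0 + 0 + 0 + 0 = 1 ≡ 1 (mod 2).
s = (1, 1, 1, 1)^T — this equals column 15 of H (binary 1111), so error is at position 15.
Correct: flip bit 15 of r = 011000000000010 to get c = 011000000000011.


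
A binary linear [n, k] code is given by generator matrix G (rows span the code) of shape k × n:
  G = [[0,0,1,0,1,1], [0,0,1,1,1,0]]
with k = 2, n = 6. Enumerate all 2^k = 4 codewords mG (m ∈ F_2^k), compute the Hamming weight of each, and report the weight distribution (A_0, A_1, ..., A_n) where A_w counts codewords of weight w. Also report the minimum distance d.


Weight distribution: A_0 = 1, A_2 = 1, A_3 = 2. Minimum distance d = 2.

Enumerate all 2^2 = 4 messages m ∈ F_2^2.
For each, compute codeword c = mG in F_2^6, then tally its weight.
  m = 00 → c = 000000, weight = 0.
  m = 10 → c = 001011, weight = 3.
  m = 01 → c = 001110, weight = 3.
  m = 11 → c = 000101, weight = 2.
Tally weights:
  weight 0: 1 codewords.
  weight 2: 1 codewords.
  weight 3: 2 codewords.
Minimum distance d = smallest w > 0 with A_w > 0 = 2.
Sanity: Σ A_w = 4 = 2^2 = 4 ✓.


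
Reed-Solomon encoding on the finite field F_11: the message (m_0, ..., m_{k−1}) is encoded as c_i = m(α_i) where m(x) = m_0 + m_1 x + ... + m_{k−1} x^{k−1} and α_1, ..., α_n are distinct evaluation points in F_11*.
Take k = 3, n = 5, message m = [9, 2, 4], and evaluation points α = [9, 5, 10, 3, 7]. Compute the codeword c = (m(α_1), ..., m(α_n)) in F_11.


c = [10, 9, 0, 7, 10]

Message polynomial: m(x) = 9 + 2·x + 4·x^2 (mod 11).
For each evaluation point α_i, compute m(α_i) mod 11:
  α_1 = 9: Horner steps 4 → 5 → 10, so m(9) = 10.
  α_2 = 5: Horner steps 4 → 0 → 9, so m(5) = 9.
  α_3 = 10: Horner steps 4 → 9 → 0, so m(10) = 0.
  α_4 = 3: Horner steps 4 → 3 → 7, so m(3) = 7.
  α_5 = 7: Horner steps 4 → 8 → 10, so m(7) = 10.
Codeword c = [10, 9, 0, 7, 10] ∈ F_11^5.


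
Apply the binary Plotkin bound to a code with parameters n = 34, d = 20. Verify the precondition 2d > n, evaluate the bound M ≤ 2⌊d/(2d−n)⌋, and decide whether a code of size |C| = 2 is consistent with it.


Plotkin bound M ≤ 6; given |C| = 2 ≤ bound (satisfied).

Check applicability: 2d = 40, n = 34.
2d − n = 6 > 0, so Plotkin applies.
Compute d/(2d−n) = 20/6 ≈ 3.3333.
⌊d/(2d−n)⌋ = 3.
Plotkin bound: M ≤ 2·3 = 6.
Given |C| = 2, check: satisfied.
This |C| is below the Plotkin bound.


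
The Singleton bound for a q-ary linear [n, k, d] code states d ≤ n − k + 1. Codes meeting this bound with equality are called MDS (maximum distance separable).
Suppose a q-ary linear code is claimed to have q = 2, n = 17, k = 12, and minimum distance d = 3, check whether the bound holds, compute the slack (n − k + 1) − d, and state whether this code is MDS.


Singleton RHS = n − k + 1 = 6, slack = 3, bound satisfied, not MDS.

Singleton bound: d ≤ n − k + 1.
Here n = 17, k = 12, so n − k + 1 = 6.
Given d = 3, check d ≤ 6: YES.
Slack = (n − k + 1) − d = 3.
The code is NOT MDS (slack = 3 > 0).
Description: the claimed parameters are [17, 12, 3]_2; such a code would be non-MDS.


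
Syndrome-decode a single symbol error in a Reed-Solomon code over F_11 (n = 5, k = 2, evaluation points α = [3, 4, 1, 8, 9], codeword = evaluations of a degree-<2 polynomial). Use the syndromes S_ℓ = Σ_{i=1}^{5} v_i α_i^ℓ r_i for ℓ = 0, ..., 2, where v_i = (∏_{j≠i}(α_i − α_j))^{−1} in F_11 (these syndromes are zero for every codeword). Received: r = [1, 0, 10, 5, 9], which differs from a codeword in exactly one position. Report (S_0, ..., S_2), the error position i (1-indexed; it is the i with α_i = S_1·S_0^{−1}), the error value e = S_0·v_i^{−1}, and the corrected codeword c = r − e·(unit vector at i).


S = (10, 8, 2), error at position 1, error magnitude e = 5, c = [7, 0, 10, 5, 9].

Step 1: column multipliers v_i = (∏_{j≠i}(α_i − α_j))^{−1} mod 11.
  i = 1 (α = 3): (3−4)(3−1)(3−8)(3−9) = (−1)·2·(−5)·(−6) = −60 ≡ 6, so v_1 = 6^{−1} = 2 (mod 11).
  i = 2 (α = 4): (4−3)(4−1)(4−8)(4−9) = 1·3·(−4)·(−5) = 60 ≡ 5, so v_2 = 5^{−1} = 9 (mod 11).
  i = 3 (α = 1): (1−3)(1−4)(1−8)(1−9) = (−2)·(−3)·(−7)·(−8) = 336 ≡ 6, so v_3 = 6^{−1} = 2 (mod 11).
  i = 4 (α = 8): (8−3)(8−4)(8−1)(8−9) = 5·4·7·(−1) = −140 ≡ 3, so v_4 = 3^{−1} = 4 (mod 11).
  i = 5 (α = 9): (9−3)(9−4)(9−1)(9−8) = 6·5·8·1 = 240 ≡ 9, so v_5 = 9^{−1} = 5 (mod 11).
  v = [2, 9, 2, 4, 5].
Step 2: syndromes of r = [1, 0, 10, 5, 9] (all sums mod 11).
  S_0 = Σ v_i r_i = 2·1 + 9·0 + 2·10 + 4·5 + 5·9 = 87 ≡ 10.
  S_1 = Σ v_i α_i r_i = 2·3·1 + 9·4·0 + 2·1·10 + 4·8·5 + 5·9·9 = 591 ≡ 8.
  α_i^2 mod 11 = [9, 5, 1, 9, 4].
  S_2 = Σ v_i α_i^2 r_i = 2·9·1 + 9·5·0 + 2·1·10 + 4·9·5 + 5·4·9 = 398 ≡ 2.
  S = (10, 8, 2) ≠ 0, so r is not a codeword (an error is present).
Step 3: locate the error. For a single error e at position i, S_ℓ = v_i·e·α_i^ℓ, so α_err = S_1/S_0.
  S_0^{−1} = 10^{−1} = 10 (mod 11), so α_err = 8·10 = 80 ≡ 3 = α_1. Error position i = 1.
  Consistency check: S_2/S_1 = 2·7 = 14 ≡ 3 = α_err ✓ (single-error assumption holds).
Step 4: error magnitude e = S_0/v_1 = S_0·∏_{j≠1}(α_1 − α_j) = 10·6 = 60 ≡ 5 (mod 11).
Step 5: correct position 1: c_1 = r_1 − e = 1 − 5 ≡ 7 (mod 11). Hence c = [7, 0, 10, 5, 9].
  Check: interpolating c through the α_i gives m(x) = 6 + 4·x (degree < 2) with m(α_i) = c_i for every i, so c is indeed a codeword.


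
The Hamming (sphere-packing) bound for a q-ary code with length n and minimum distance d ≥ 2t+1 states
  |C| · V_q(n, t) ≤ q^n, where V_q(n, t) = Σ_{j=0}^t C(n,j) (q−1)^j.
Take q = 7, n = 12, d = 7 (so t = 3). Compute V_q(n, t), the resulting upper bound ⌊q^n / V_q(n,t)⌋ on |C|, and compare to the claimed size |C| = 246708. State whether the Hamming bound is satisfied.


V_q(n, t) = 49969, q^n = 13841287201, Hamming bound = 276997, |C| = 246708 ≤ bound (satisfied).

Step 1: Compute V_q(n, t) = Σ_{j=0}^3 C(n, j) (q−1)^j.
  j = 0: C(12,0)·(6)^0 = 1·1 = 1.
  j = 1: C(12,1)·(6)^1 = 12·6 = 72.
  j = 2: C(12,2)·(6)^2 = 66·36 = 2376.
  j = 3: C(12,3)·(6)^3 = 220·216 = 47520.
  V_q(n, t) = 1 + 72 + 2376 + 47520 = 49969.
Step 2: q^n = 7^12 = 13841287201.
Step 3: Hamming bound ⌊q^n / V_q(n,t)⌋ = ⌊13841287201/49969⌋ = 276997.
Step 4: Compare |C| = 246708 to 276997: satisfied.
The claimed |C| lies below the Hamming bound.


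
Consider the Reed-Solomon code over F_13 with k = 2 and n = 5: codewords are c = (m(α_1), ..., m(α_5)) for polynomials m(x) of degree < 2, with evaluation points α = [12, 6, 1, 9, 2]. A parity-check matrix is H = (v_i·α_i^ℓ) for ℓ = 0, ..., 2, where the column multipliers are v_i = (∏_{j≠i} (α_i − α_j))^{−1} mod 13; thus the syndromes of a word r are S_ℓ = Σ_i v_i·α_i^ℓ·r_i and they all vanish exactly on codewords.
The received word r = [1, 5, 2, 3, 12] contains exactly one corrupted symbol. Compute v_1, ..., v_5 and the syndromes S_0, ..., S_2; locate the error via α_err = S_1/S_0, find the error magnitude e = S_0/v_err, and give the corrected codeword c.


S = (1, 1, 1), error at position 3, error magnitude e = 11, c = [1, 5, 4, 3, 12].

Step 1: column multipliers v_i = (∏_{j≠i}(α_i − α_j))^{−1} mod 13.
  i = 1 (α = 12): (12−6)(12−1)(12−9)(12−2) = 6·11·3·10 = 1980 ≡ 4, so v_1 = 4^{−1} = 10 (mod 13).
  i = 2 (α = 6): (6−12)(6−1)(6−9)(6−2) = (−6)·5·(−3)·4 = 360 ≡ 9, so v_2 = 9^{−1} = 3 (mod 13).
  i = 3 (α = 1): (1−12)(1−6)(1−9)(1−2) = (−11)·(−5)·(−8)·(−1) = 440 ≡ 11, so v_3 = 11^{−1} = 6 (mod 13).
  i = 4 (α = 9): (9−12)(9−6)(9−1)(9−2) = (−3)·3·8·7 = −504 ≡ 3, so v_4 = 3^{−1} = 9 (mod 13).
  i = 5 (α = 2): (2−12)(2−6)(2−1)(2−9) = (−10)·(−4)·1·(−7) = −280 ≡ 6, so v_5 = 6^{−1} = 11 (mod 13).
  v = [10, 3, 6, 9, 11].
Step 2: syndromes of r = [1, 5, 2, 3, 12] (all sums mod 13).
  S_0 = Σ v_i r_i = 10·1 + 3·5 + 6·2 + 9·3 + 11·12 = 196 ≡ 1.
  S_1 = Σ v_i α_i r_i = 10·12·1 + 3·6·5 + 6·1·2 + 9·9·3 + 11·2·12 = 729 ≡ 1.
  α_i^2 mod 13 = [1, 10, 1, 3, 4].
  S_2 = Σ v_i α_i^2 r_i = 10·1·1 + 3·10·5 + 6·1·2 + 9·3·3 + 11·4·12 = 781 ≡ 1.
  S = (1, 1, 1) ≠ 0, so r is not a codeword (an error is present).
Step 3: locate the error. For a single error e at position i, S_ℓ = v_i·e·α_i^ℓ, so α_err = S_1/S_0.
  S_0^{−1} = 1^{−1} = 1 (mod 13), so α_err = 1·1 = 1 ≡ 1 = α_3. Error position i = 3.
  Consistency check: S_2/S_1 = 1·1 = 1 ≡ 1 = α_err ✓ (single-error assumption holds).
Step 4: error magnitude e = S_0/v_3 = S_0·∏_{j≠3}(α_3 − α_j) = 1·11 = 11 ≡ 11 (mod 13).
Step 5: correct position 3: c_3 = r_3 − e = 2 − 11 ≡ 4 (mod 13). Hence c = [1, 5, 4, 3, 12].
  Check: interpolating c through the α_i gives m(x) = 9 + 8·x (degree < 2) with m(α_i) = c_i for every i, so c is indeed a codeword.


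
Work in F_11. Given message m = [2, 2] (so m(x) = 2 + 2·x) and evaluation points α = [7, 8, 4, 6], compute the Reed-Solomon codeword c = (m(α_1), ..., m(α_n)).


c = [5, 7, 10, 3]

Message polynomial: m(x) = 2 + 2·x (mod 11).
For each evaluation point α_i, compute m(α_i) mod 11:
  α_1 = 7: Horner steps 2 → 5, so m(7) = 5.
  α_2 = 8: Horner steps 2 → 7, so m(8) = 7.
  α_3 = 4: Horner steps 2 → 10, so m(4) = 10.
  α_4 = 6: Horner steps 2 → 3, so m(6) = 3.
Codeword c = [5, 7, 10, 3] ∈ F_11^4.


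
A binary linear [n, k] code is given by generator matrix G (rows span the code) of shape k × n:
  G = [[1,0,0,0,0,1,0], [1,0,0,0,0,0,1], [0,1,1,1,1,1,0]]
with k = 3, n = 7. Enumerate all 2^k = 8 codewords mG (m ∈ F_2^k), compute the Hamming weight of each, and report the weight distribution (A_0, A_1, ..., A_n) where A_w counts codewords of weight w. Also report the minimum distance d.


Weight distribution: A_0 = 1, A_2 = 3, A_5 = 3, A_7 = 1. Minimum distance d = 2.

Enumerate all 2^3 = 8 messages m ∈ F_2^3.
For each, compute codeword c = mG in F_2^7, then tally its weight.
  m = 000 → c = 0000000, weight = 0.
  m = 100 → c = 1000010, weight = 2.
  m = 010 → c = 1000001, weight = 2.
  m = 110 → c = 0000011, weight = 2.
  m = 001 → c = 0111110, weight = 5.
  m = 101 → c = 1111100, weight = 5.
  m = 011 → c = 1111111, weight = 7.
  m = 111 → c = 0111101, weight = 5.
Tally weights:
  weight 0: 1 codewords.
  weight 2: 3 codewords.
  weight 5: 3 codewords.
  weight 7: 1 codewords.
Minimum distance d = smallest w > 0 with A_w > 0 = 2.
Sanity: Σ A_w = 8 = 2^3 = 8 ✓.


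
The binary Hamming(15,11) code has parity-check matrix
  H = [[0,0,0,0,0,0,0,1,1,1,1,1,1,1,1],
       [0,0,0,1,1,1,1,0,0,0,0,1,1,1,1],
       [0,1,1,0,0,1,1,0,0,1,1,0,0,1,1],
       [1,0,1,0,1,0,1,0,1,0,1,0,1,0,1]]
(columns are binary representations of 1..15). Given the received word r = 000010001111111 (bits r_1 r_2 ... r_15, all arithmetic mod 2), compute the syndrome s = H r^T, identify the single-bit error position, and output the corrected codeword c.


s = (1, 1, 0, 1)^T, error position = 13, corrected codeword c = 000010001111011

Compute s = H r^T mod 2 one row at a time:
  s_1 = 0 + 1 + 1 + 1 + 1 + 1 + 1 + 1 = 7 ≡ 1 (mod 2).
  s_2 = 0 + 1 + 0 + 0 + 1 + 1 + 1 + 1 = 5 ≡ 1 (mod 2).
  s_3 = 0 + 0 + 0 + 0 + 1 + 1 + 1 + 1 = 4 ≡ 0 (mod 2).
  s_4 = 0 + 0 + 1 + 0 + 1 + 1 + 1 + 1 = 5 ≡ 1 (mod 2).
s = (1, 1, 0, 1)^T — this equals column 13 of H (binary 1101), so error is at position 13.
Correct: flip bit 13 of r = 000010001111111 to get c = 000010001111011.


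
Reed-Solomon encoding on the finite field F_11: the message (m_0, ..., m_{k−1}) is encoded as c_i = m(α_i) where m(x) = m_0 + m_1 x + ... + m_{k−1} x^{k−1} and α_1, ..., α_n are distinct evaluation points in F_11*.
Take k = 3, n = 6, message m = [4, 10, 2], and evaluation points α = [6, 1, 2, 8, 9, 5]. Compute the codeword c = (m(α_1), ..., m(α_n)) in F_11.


c = [4, 5, 10, 3, 3, 5]

Message polynomial: m(x) = 4 + 10·x + 2·x^2 (mod 11).
For each evaluation point α_i, compute m(α_i) mod 11:
  α_1 = 6: Horner steps 2 → 0 → 4, so m(6) = 4.
  α_2 = 1: Horner steps 2 → 1 → 5, so m(1) = 5.
  α_3 = 2: Horner steps 2 → 3 → 10, so m(2) = 10.
  α_4 = 8: Horner steps 2 → 4 → 3, so m(8) = 3.
  α_5 = 9: Horner steps 2 → 6 → 3, so m(9) = 3.
  α_6 = 5: Horner steps 2 → 9 → 5, so m(5) = 5.
Codeword c = [4, 5, 10, 3, 3, 5] ∈ F_11^6.


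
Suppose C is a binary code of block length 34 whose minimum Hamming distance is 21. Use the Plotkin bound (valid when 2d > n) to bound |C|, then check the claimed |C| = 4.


Plotkin bound M ≤ 4; given |C| = 4 ≤ bound (satisfied).

Check applicability: 2d = 42, n = 34.
2d − n = 8 > 0, so Plotkin applies.
Compute d/(2d−n) = 21/8 ≈ 2.6250.
⌊d/(2d−n)⌋ = 2.
Plotkin bound: M ≤ 2·2 = 4.
Given |C| = 4, check: satisfied.
This |C| is at the Plotkin bound.
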